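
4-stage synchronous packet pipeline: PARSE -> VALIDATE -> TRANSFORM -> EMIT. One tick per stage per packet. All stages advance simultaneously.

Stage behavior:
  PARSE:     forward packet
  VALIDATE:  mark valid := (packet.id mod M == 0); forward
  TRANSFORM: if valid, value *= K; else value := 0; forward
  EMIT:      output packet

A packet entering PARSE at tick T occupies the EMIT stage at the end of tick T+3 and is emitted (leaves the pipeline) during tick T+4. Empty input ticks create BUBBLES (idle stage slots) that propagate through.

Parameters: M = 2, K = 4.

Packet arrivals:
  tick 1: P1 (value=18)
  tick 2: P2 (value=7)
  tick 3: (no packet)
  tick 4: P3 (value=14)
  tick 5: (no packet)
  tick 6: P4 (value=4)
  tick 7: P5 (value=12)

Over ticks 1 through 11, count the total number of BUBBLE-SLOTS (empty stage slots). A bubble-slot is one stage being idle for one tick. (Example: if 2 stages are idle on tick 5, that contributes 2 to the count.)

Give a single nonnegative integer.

Tick 1: [PARSE:P1(v=18,ok=F), VALIDATE:-, TRANSFORM:-, EMIT:-] out:-; bubbles=3
Tick 2: [PARSE:P2(v=7,ok=F), VALIDATE:P1(v=18,ok=F), TRANSFORM:-, EMIT:-] out:-; bubbles=2
Tick 3: [PARSE:-, VALIDATE:P2(v=7,ok=T), TRANSFORM:P1(v=0,ok=F), EMIT:-] out:-; bubbles=2
Tick 4: [PARSE:P3(v=14,ok=F), VALIDATE:-, TRANSFORM:P2(v=28,ok=T), EMIT:P1(v=0,ok=F)] out:-; bubbles=1
Tick 5: [PARSE:-, VALIDATE:P3(v=14,ok=F), TRANSFORM:-, EMIT:P2(v=28,ok=T)] out:P1(v=0); bubbles=2
Tick 6: [PARSE:P4(v=4,ok=F), VALIDATE:-, TRANSFORM:P3(v=0,ok=F), EMIT:-] out:P2(v=28); bubbles=2
Tick 7: [PARSE:P5(v=12,ok=F), VALIDATE:P4(v=4,ok=T), TRANSFORM:-, EMIT:P3(v=0,ok=F)] out:-; bubbles=1
Tick 8: [PARSE:-, VALIDATE:P5(v=12,ok=F), TRANSFORM:P4(v=16,ok=T), EMIT:-] out:P3(v=0); bubbles=2
Tick 9: [PARSE:-, VALIDATE:-, TRANSFORM:P5(v=0,ok=F), EMIT:P4(v=16,ok=T)] out:-; bubbles=2
Tick 10: [PARSE:-, VALIDATE:-, TRANSFORM:-, EMIT:P5(v=0,ok=F)] out:P4(v=16); bubbles=3
Tick 11: [PARSE:-, VALIDATE:-, TRANSFORM:-, EMIT:-] out:P5(v=0); bubbles=4
Total bubble-slots: 24

Answer: 24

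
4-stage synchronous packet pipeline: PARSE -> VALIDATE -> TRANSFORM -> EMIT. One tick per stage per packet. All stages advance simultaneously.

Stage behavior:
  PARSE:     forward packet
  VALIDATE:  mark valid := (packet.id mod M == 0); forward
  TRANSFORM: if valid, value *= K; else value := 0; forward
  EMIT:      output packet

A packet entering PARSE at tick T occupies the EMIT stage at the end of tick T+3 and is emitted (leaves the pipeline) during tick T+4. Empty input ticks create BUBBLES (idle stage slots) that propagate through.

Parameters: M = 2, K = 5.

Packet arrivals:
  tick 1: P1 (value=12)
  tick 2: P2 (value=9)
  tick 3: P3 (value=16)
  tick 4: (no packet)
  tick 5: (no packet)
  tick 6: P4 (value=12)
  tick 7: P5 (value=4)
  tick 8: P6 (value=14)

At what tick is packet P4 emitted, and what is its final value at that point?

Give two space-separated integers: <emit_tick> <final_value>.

Answer: 10 60

Derivation:
Tick 1: [PARSE:P1(v=12,ok=F), VALIDATE:-, TRANSFORM:-, EMIT:-] out:-; in:P1
Tick 2: [PARSE:P2(v=9,ok=F), VALIDATE:P1(v=12,ok=F), TRANSFORM:-, EMIT:-] out:-; in:P2
Tick 3: [PARSE:P3(v=16,ok=F), VALIDATE:P2(v=9,ok=T), TRANSFORM:P1(v=0,ok=F), EMIT:-] out:-; in:P3
Tick 4: [PARSE:-, VALIDATE:P3(v=16,ok=F), TRANSFORM:P2(v=45,ok=T), EMIT:P1(v=0,ok=F)] out:-; in:-
Tick 5: [PARSE:-, VALIDATE:-, TRANSFORM:P3(v=0,ok=F), EMIT:P2(v=45,ok=T)] out:P1(v=0); in:-
Tick 6: [PARSE:P4(v=12,ok=F), VALIDATE:-, TRANSFORM:-, EMIT:P3(v=0,ok=F)] out:P2(v=45); in:P4
Tick 7: [PARSE:P5(v=4,ok=F), VALIDATE:P4(v=12,ok=T), TRANSFORM:-, EMIT:-] out:P3(v=0); in:P5
Tick 8: [PARSE:P6(v=14,ok=F), VALIDATE:P5(v=4,ok=F), TRANSFORM:P4(v=60,ok=T), EMIT:-] out:-; in:P6
Tick 9: [PARSE:-, VALIDATE:P6(v=14,ok=T), TRANSFORM:P5(v=0,ok=F), EMIT:P4(v=60,ok=T)] out:-; in:-
Tick 10: [PARSE:-, VALIDATE:-, TRANSFORM:P6(v=70,ok=T), EMIT:P5(v=0,ok=F)] out:P4(v=60); in:-
Tick 11: [PARSE:-, VALIDATE:-, TRANSFORM:-, EMIT:P6(v=70,ok=T)] out:P5(v=0); in:-
Tick 12: [PARSE:-, VALIDATE:-, TRANSFORM:-, EMIT:-] out:P6(v=70); in:-
P4: arrives tick 6, valid=True (id=4, id%2=0), emit tick 10, final value 60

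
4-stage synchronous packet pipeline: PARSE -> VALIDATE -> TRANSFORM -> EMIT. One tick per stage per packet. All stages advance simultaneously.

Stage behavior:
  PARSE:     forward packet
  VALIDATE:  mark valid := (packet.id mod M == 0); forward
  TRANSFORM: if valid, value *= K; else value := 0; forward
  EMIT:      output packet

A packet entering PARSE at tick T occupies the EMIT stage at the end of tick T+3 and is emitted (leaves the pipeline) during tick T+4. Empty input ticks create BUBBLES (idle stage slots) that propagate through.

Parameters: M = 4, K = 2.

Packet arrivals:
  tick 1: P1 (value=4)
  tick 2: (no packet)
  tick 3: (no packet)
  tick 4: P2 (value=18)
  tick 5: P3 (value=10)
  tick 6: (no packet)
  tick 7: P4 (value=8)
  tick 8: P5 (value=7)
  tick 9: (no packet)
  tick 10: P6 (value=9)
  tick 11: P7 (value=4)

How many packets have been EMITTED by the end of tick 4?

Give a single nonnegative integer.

Tick 1: [PARSE:P1(v=4,ok=F), VALIDATE:-, TRANSFORM:-, EMIT:-] out:-; in:P1
Tick 2: [PARSE:-, VALIDATE:P1(v=4,ok=F), TRANSFORM:-, EMIT:-] out:-; in:-
Tick 3: [PARSE:-, VALIDATE:-, TRANSFORM:P1(v=0,ok=F), EMIT:-] out:-; in:-
Tick 4: [PARSE:P2(v=18,ok=F), VALIDATE:-, TRANSFORM:-, EMIT:P1(v=0,ok=F)] out:-; in:P2
Emitted by tick 4: []

Answer: 0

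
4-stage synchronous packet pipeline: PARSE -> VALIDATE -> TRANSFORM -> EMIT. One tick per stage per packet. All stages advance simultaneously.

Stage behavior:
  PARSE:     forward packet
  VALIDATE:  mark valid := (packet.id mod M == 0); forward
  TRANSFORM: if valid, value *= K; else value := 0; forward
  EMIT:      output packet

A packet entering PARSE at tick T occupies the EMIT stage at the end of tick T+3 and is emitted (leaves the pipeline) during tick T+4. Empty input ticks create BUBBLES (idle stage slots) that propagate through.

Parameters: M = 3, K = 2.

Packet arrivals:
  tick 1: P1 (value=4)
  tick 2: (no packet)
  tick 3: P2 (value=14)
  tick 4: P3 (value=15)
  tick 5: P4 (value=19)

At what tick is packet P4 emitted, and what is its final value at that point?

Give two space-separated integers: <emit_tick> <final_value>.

Tick 1: [PARSE:P1(v=4,ok=F), VALIDATE:-, TRANSFORM:-, EMIT:-] out:-; in:P1
Tick 2: [PARSE:-, VALIDATE:P1(v=4,ok=F), TRANSFORM:-, EMIT:-] out:-; in:-
Tick 3: [PARSE:P2(v=14,ok=F), VALIDATE:-, TRANSFORM:P1(v=0,ok=F), EMIT:-] out:-; in:P2
Tick 4: [PARSE:P3(v=15,ok=F), VALIDATE:P2(v=14,ok=F), TRANSFORM:-, EMIT:P1(v=0,ok=F)] out:-; in:P3
Tick 5: [PARSE:P4(v=19,ok=F), VALIDATE:P3(v=15,ok=T), TRANSFORM:P2(v=0,ok=F), EMIT:-] out:P1(v=0); in:P4
Tick 6: [PARSE:-, VALIDATE:P4(v=19,ok=F), TRANSFORM:P3(v=30,ok=T), EMIT:P2(v=0,ok=F)] out:-; in:-
Tick 7: [PARSE:-, VALIDATE:-, TRANSFORM:P4(v=0,ok=F), EMIT:P3(v=30,ok=T)] out:P2(v=0); in:-
Tick 8: [PARSE:-, VALIDATE:-, TRANSFORM:-, EMIT:P4(v=0,ok=F)] out:P3(v=30); in:-
Tick 9: [PARSE:-, VALIDATE:-, TRANSFORM:-, EMIT:-] out:P4(v=0); in:-
P4: arrives tick 5, valid=False (id=4, id%3=1), emit tick 9, final value 0

Answer: 9 0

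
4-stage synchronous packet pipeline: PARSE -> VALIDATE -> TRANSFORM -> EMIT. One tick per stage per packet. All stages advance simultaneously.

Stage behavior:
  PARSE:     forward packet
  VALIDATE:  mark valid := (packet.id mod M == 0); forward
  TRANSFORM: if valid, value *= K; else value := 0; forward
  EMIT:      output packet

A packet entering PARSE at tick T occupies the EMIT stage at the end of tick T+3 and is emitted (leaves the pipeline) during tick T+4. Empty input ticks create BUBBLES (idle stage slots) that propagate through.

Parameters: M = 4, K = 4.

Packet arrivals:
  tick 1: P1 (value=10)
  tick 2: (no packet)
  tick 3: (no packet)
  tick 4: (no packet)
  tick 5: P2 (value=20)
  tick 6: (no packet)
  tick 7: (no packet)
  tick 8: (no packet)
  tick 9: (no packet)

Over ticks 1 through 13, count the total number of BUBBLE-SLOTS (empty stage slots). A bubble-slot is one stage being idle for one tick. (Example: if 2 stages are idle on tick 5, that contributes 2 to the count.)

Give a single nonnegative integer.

Answer: 44

Derivation:
Tick 1: [PARSE:P1(v=10,ok=F), VALIDATE:-, TRANSFORM:-, EMIT:-] out:-; bubbles=3
Tick 2: [PARSE:-, VALIDATE:P1(v=10,ok=F), TRANSFORM:-, EMIT:-] out:-; bubbles=3
Tick 3: [PARSE:-, VALIDATE:-, TRANSFORM:P1(v=0,ok=F), EMIT:-] out:-; bubbles=3
Tick 4: [PARSE:-, VALIDATE:-, TRANSFORM:-, EMIT:P1(v=0,ok=F)] out:-; bubbles=3
Tick 5: [PARSE:P2(v=20,ok=F), VALIDATE:-, TRANSFORM:-, EMIT:-] out:P1(v=0); bubbles=3
Tick 6: [PARSE:-, VALIDATE:P2(v=20,ok=F), TRANSFORM:-, EMIT:-] out:-; bubbles=3
Tick 7: [PARSE:-, VALIDATE:-, TRANSFORM:P2(v=0,ok=F), EMIT:-] out:-; bubbles=3
Tick 8: [PARSE:-, VALIDATE:-, TRANSFORM:-, EMIT:P2(v=0,ok=F)] out:-; bubbles=3
Tick 9: [PARSE:-, VALIDATE:-, TRANSFORM:-, EMIT:-] out:P2(v=0); bubbles=4
Tick 10: [PARSE:-, VALIDATE:-, TRANSFORM:-, EMIT:-] out:-; bubbles=4
Tick 11: [PARSE:-, VALIDATE:-, TRANSFORM:-, EMIT:-] out:-; bubbles=4
Tick 12: [PARSE:-, VALIDATE:-, TRANSFORM:-, EMIT:-] out:-; bubbles=4
Tick 13: [PARSE:-, VALIDATE:-, TRANSFORM:-, EMIT:-] out:-; bubbles=4
Total bubble-slots: 44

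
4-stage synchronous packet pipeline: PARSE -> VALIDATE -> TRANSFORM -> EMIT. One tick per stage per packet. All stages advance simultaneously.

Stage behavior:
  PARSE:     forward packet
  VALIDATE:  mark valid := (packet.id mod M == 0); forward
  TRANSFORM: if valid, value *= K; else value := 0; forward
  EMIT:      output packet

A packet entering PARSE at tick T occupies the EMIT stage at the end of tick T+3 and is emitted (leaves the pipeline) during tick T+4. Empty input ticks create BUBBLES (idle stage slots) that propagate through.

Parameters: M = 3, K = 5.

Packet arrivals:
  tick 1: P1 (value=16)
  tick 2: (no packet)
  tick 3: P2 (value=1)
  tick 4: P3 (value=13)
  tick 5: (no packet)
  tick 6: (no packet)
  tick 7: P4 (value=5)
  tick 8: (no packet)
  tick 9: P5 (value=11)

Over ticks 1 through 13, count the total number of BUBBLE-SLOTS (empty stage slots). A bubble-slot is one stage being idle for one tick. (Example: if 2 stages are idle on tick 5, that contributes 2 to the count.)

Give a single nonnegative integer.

Answer: 32

Derivation:
Tick 1: [PARSE:P1(v=16,ok=F), VALIDATE:-, TRANSFORM:-, EMIT:-] out:-; bubbles=3
Tick 2: [PARSE:-, VALIDATE:P1(v=16,ok=F), TRANSFORM:-, EMIT:-] out:-; bubbles=3
Tick 3: [PARSE:P2(v=1,ok=F), VALIDATE:-, TRANSFORM:P1(v=0,ok=F), EMIT:-] out:-; bubbles=2
Tick 4: [PARSE:P3(v=13,ok=F), VALIDATE:P2(v=1,ok=F), TRANSFORM:-, EMIT:P1(v=0,ok=F)] out:-; bubbles=1
Tick 5: [PARSE:-, VALIDATE:P3(v=13,ok=T), TRANSFORM:P2(v=0,ok=F), EMIT:-] out:P1(v=0); bubbles=2
Tick 6: [PARSE:-, VALIDATE:-, TRANSFORM:P3(v=65,ok=T), EMIT:P2(v=0,ok=F)] out:-; bubbles=2
Tick 7: [PARSE:P4(v=5,ok=F), VALIDATE:-, TRANSFORM:-, EMIT:P3(v=65,ok=T)] out:P2(v=0); bubbles=2
Tick 8: [PARSE:-, VALIDATE:P4(v=5,ok=F), TRANSFORM:-, EMIT:-] out:P3(v=65); bubbles=3
Tick 9: [PARSE:P5(v=11,ok=F), VALIDATE:-, TRANSFORM:P4(v=0,ok=F), EMIT:-] out:-; bubbles=2
Tick 10: [PARSE:-, VALIDATE:P5(v=11,ok=F), TRANSFORM:-, EMIT:P4(v=0,ok=F)] out:-; bubbles=2
Tick 11: [PARSE:-, VALIDATE:-, TRANSFORM:P5(v=0,ok=F), EMIT:-] out:P4(v=0); bubbles=3
Tick 12: [PARSE:-, VALIDATE:-, TRANSFORM:-, EMIT:P5(v=0,ok=F)] out:-; bubbles=3
Tick 13: [PARSE:-, VALIDATE:-, TRANSFORM:-, EMIT:-] out:P5(v=0); bubbles=4
Total bubble-slots: 32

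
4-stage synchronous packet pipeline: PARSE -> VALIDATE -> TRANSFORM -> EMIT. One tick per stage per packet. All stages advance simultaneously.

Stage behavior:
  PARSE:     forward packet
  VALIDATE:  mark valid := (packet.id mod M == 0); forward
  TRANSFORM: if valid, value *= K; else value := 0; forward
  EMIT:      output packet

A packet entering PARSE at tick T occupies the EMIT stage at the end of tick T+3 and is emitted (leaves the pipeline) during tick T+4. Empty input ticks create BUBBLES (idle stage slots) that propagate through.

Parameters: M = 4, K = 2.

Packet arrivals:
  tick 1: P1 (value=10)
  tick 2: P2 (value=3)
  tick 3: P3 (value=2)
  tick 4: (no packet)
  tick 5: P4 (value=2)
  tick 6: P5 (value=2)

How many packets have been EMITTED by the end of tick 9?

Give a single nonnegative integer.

Tick 1: [PARSE:P1(v=10,ok=F), VALIDATE:-, TRANSFORM:-, EMIT:-] out:-; in:P1
Tick 2: [PARSE:P2(v=3,ok=F), VALIDATE:P1(v=10,ok=F), TRANSFORM:-, EMIT:-] out:-; in:P2
Tick 3: [PARSE:P3(v=2,ok=F), VALIDATE:P2(v=3,ok=F), TRANSFORM:P1(v=0,ok=F), EMIT:-] out:-; in:P3
Tick 4: [PARSE:-, VALIDATE:P3(v=2,ok=F), TRANSFORM:P2(v=0,ok=F), EMIT:P1(v=0,ok=F)] out:-; in:-
Tick 5: [PARSE:P4(v=2,ok=F), VALIDATE:-, TRANSFORM:P3(v=0,ok=F), EMIT:P2(v=0,ok=F)] out:P1(v=0); in:P4
Tick 6: [PARSE:P5(v=2,ok=F), VALIDATE:P4(v=2,ok=T), TRANSFORM:-, EMIT:P3(v=0,ok=F)] out:P2(v=0); in:P5
Tick 7: [PARSE:-, VALIDATE:P5(v=2,ok=F), TRANSFORM:P4(v=4,ok=T), EMIT:-] out:P3(v=0); in:-
Tick 8: [PARSE:-, VALIDATE:-, TRANSFORM:P5(v=0,ok=F), EMIT:P4(v=4,ok=T)] out:-; in:-
Tick 9: [PARSE:-, VALIDATE:-, TRANSFORM:-, EMIT:P5(v=0,ok=F)] out:P4(v=4); in:-
Emitted by tick 9: ['P1', 'P2', 'P3', 'P4']

Answer: 4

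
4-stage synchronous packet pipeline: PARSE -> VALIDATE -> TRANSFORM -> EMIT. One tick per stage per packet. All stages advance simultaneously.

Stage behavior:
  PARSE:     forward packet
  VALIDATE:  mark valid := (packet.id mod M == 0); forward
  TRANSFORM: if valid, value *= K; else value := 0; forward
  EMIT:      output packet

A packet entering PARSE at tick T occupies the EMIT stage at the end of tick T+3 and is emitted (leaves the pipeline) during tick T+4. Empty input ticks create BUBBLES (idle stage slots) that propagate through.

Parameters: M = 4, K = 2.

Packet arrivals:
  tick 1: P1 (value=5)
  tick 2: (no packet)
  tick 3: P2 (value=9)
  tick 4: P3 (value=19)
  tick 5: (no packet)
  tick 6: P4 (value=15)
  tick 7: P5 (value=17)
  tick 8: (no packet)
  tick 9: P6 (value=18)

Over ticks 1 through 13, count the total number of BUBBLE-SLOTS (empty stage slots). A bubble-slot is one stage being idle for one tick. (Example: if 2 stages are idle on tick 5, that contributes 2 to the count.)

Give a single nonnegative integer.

Tick 1: [PARSE:P1(v=5,ok=F), VALIDATE:-, TRANSFORM:-, EMIT:-] out:-; bubbles=3
Tick 2: [PARSE:-, VALIDATE:P1(v=5,ok=F), TRANSFORM:-, EMIT:-] out:-; bubbles=3
Tick 3: [PARSE:P2(v=9,ok=F), VALIDATE:-, TRANSFORM:P1(v=0,ok=F), EMIT:-] out:-; bubbles=2
Tick 4: [PARSE:P3(v=19,ok=F), VALIDATE:P2(v=9,ok=F), TRANSFORM:-, EMIT:P1(v=0,ok=F)] out:-; bubbles=1
Tick 5: [PARSE:-, VALIDATE:P3(v=19,ok=F), TRANSFORM:P2(v=0,ok=F), EMIT:-] out:P1(v=0); bubbles=2
Tick 6: [PARSE:P4(v=15,ok=F), VALIDATE:-, TRANSFORM:P3(v=0,ok=F), EMIT:P2(v=0,ok=F)] out:-; bubbles=1
Tick 7: [PARSE:P5(v=17,ok=F), VALIDATE:P4(v=15,ok=T), TRANSFORM:-, EMIT:P3(v=0,ok=F)] out:P2(v=0); bubbles=1
Tick 8: [PARSE:-, VALIDATE:P5(v=17,ok=F), TRANSFORM:P4(v=30,ok=T), EMIT:-] out:P3(v=0); bubbles=2
Tick 9: [PARSE:P6(v=18,ok=F), VALIDATE:-, TRANSFORM:P5(v=0,ok=F), EMIT:P4(v=30,ok=T)] out:-; bubbles=1
Tick 10: [PARSE:-, VALIDATE:P6(v=18,ok=F), TRANSFORM:-, EMIT:P5(v=0,ok=F)] out:P4(v=30); bubbles=2
Tick 11: [PARSE:-, VALIDATE:-, TRANSFORM:P6(v=0,ok=F), EMIT:-] out:P5(v=0); bubbles=3
Tick 12: [PARSE:-, VALIDATE:-, TRANSFORM:-, EMIT:P6(v=0,ok=F)] out:-; bubbles=3
Tick 13: [PARSE:-, VALIDATE:-, TRANSFORM:-, EMIT:-] out:P6(v=0); bubbles=4
Total bubble-slots: 28

Answer: 28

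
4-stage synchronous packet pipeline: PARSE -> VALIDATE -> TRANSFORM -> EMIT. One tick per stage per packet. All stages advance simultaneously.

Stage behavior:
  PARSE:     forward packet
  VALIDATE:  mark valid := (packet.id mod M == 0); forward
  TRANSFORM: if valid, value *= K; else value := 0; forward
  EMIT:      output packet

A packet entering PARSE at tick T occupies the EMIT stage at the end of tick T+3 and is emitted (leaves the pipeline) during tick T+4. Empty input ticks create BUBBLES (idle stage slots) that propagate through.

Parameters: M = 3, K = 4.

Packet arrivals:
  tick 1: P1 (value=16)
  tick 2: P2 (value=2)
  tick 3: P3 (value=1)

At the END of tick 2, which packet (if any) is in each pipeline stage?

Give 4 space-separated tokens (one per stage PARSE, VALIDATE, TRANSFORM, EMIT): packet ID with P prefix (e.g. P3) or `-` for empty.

Tick 1: [PARSE:P1(v=16,ok=F), VALIDATE:-, TRANSFORM:-, EMIT:-] out:-; in:P1
Tick 2: [PARSE:P2(v=2,ok=F), VALIDATE:P1(v=16,ok=F), TRANSFORM:-, EMIT:-] out:-; in:P2
At end of tick 2: ['P2', 'P1', '-', '-']

Answer: P2 P1 - -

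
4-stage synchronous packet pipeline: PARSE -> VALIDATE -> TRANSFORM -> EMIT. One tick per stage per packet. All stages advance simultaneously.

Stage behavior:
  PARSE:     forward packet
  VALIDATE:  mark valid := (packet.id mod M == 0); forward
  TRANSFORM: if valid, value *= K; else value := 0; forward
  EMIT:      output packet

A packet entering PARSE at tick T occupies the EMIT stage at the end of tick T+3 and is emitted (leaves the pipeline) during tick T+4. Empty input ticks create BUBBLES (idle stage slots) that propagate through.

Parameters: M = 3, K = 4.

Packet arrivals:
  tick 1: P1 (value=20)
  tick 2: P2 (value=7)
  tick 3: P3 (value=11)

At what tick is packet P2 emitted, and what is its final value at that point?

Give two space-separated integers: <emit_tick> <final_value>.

Tick 1: [PARSE:P1(v=20,ok=F), VALIDATE:-, TRANSFORM:-, EMIT:-] out:-; in:P1
Tick 2: [PARSE:P2(v=7,ok=F), VALIDATE:P1(v=20,ok=F), TRANSFORM:-, EMIT:-] out:-; in:P2
Tick 3: [PARSE:P3(v=11,ok=F), VALIDATE:P2(v=7,ok=F), TRANSFORM:P1(v=0,ok=F), EMIT:-] out:-; in:P3
Tick 4: [PARSE:-, VALIDATE:P3(v=11,ok=T), TRANSFORM:P2(v=0,ok=F), EMIT:P1(v=0,ok=F)] out:-; in:-
Tick 5: [PARSE:-, VALIDATE:-, TRANSFORM:P3(v=44,ok=T), EMIT:P2(v=0,ok=F)] out:P1(v=0); in:-
Tick 6: [PARSE:-, VALIDATE:-, TRANSFORM:-, EMIT:P3(v=44,ok=T)] out:P2(v=0); in:-
Tick 7: [PARSE:-, VALIDATE:-, TRANSFORM:-, EMIT:-] out:P3(v=44); in:-
P2: arrives tick 2, valid=False (id=2, id%3=2), emit tick 6, final value 0

Answer: 6 0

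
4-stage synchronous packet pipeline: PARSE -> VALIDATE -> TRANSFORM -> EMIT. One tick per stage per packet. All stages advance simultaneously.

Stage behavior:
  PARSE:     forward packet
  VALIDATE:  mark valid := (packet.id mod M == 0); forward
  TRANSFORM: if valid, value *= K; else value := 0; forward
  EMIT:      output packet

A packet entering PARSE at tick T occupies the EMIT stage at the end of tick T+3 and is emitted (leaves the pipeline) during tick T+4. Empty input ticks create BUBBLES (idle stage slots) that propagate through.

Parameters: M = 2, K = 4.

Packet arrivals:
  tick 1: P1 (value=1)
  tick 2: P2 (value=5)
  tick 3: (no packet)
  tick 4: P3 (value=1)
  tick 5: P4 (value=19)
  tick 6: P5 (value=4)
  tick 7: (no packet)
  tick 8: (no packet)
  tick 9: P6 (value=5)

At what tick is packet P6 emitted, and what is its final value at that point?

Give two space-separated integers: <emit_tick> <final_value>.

Tick 1: [PARSE:P1(v=1,ok=F), VALIDATE:-, TRANSFORM:-, EMIT:-] out:-; in:P1
Tick 2: [PARSE:P2(v=5,ok=F), VALIDATE:P1(v=1,ok=F), TRANSFORM:-, EMIT:-] out:-; in:P2
Tick 3: [PARSE:-, VALIDATE:P2(v=5,ok=T), TRANSFORM:P1(v=0,ok=F), EMIT:-] out:-; in:-
Tick 4: [PARSE:P3(v=1,ok=F), VALIDATE:-, TRANSFORM:P2(v=20,ok=T), EMIT:P1(v=0,ok=F)] out:-; in:P3
Tick 5: [PARSE:P4(v=19,ok=F), VALIDATE:P3(v=1,ok=F), TRANSFORM:-, EMIT:P2(v=20,ok=T)] out:P1(v=0); in:P4
Tick 6: [PARSE:P5(v=4,ok=F), VALIDATE:P4(v=19,ok=T), TRANSFORM:P3(v=0,ok=F), EMIT:-] out:P2(v=20); in:P5
Tick 7: [PARSE:-, VALIDATE:P5(v=4,ok=F), TRANSFORM:P4(v=76,ok=T), EMIT:P3(v=0,ok=F)] out:-; in:-
Tick 8: [PARSE:-, VALIDATE:-, TRANSFORM:P5(v=0,ok=F), EMIT:P4(v=76,ok=T)] out:P3(v=0); in:-
Tick 9: [PARSE:P6(v=5,ok=F), VALIDATE:-, TRANSFORM:-, EMIT:P5(v=0,ok=F)] out:P4(v=76); in:P6
Tick 10: [PARSE:-, VALIDATE:P6(v=5,ok=T), TRANSFORM:-, EMIT:-] out:P5(v=0); in:-
Tick 11: [PARSE:-, VALIDATE:-, TRANSFORM:P6(v=20,ok=T), EMIT:-] out:-; in:-
Tick 12: [PARSE:-, VALIDATE:-, TRANSFORM:-, EMIT:P6(v=20,ok=T)] out:-; in:-
Tick 13: [PARSE:-, VALIDATE:-, TRANSFORM:-, EMIT:-] out:P6(v=20); in:-
P6: arrives tick 9, valid=True (id=6, id%2=0), emit tick 13, final value 20

Answer: 13 20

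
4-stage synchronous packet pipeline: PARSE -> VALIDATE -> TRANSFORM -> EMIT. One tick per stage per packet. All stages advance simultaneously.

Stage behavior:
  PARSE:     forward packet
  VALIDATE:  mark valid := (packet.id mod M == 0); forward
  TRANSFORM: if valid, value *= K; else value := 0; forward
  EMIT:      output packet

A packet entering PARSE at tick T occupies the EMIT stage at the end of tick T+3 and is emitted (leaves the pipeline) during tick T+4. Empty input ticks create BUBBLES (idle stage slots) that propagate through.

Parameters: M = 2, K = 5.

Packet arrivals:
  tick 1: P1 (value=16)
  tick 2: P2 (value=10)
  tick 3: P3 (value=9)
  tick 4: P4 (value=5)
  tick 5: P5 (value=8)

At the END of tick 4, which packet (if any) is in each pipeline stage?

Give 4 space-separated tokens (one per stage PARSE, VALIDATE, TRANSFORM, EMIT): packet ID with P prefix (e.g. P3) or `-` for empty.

Tick 1: [PARSE:P1(v=16,ok=F), VALIDATE:-, TRANSFORM:-, EMIT:-] out:-; in:P1
Tick 2: [PARSE:P2(v=10,ok=F), VALIDATE:P1(v=16,ok=F), TRANSFORM:-, EMIT:-] out:-; in:P2
Tick 3: [PARSE:P3(v=9,ok=F), VALIDATE:P2(v=10,ok=T), TRANSFORM:P1(v=0,ok=F), EMIT:-] out:-; in:P3
Tick 4: [PARSE:P4(v=5,ok=F), VALIDATE:P3(v=9,ok=F), TRANSFORM:P2(v=50,ok=T), EMIT:P1(v=0,ok=F)] out:-; in:P4
At end of tick 4: ['P4', 'P3', 'P2', 'P1']

Answer: P4 P3 P2 P1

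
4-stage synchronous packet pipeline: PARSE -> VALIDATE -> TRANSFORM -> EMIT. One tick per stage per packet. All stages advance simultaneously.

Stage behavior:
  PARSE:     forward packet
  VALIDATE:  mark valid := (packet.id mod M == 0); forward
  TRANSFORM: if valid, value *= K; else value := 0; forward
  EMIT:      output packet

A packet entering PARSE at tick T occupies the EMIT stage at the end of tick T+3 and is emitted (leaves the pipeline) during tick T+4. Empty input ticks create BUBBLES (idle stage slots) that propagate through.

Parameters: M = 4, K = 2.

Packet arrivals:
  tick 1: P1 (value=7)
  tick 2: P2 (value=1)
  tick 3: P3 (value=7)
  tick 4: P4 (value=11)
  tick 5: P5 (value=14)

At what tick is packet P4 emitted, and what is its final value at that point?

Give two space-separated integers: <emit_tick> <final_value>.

Answer: 8 22

Derivation:
Tick 1: [PARSE:P1(v=7,ok=F), VALIDATE:-, TRANSFORM:-, EMIT:-] out:-; in:P1
Tick 2: [PARSE:P2(v=1,ok=F), VALIDATE:P1(v=7,ok=F), TRANSFORM:-, EMIT:-] out:-; in:P2
Tick 3: [PARSE:P3(v=7,ok=F), VALIDATE:P2(v=1,ok=F), TRANSFORM:P1(v=0,ok=F), EMIT:-] out:-; in:P3
Tick 4: [PARSE:P4(v=11,ok=F), VALIDATE:P3(v=7,ok=F), TRANSFORM:P2(v=0,ok=F), EMIT:P1(v=0,ok=F)] out:-; in:P4
Tick 5: [PARSE:P5(v=14,ok=F), VALIDATE:P4(v=11,ok=T), TRANSFORM:P3(v=0,ok=F), EMIT:P2(v=0,ok=F)] out:P1(v=0); in:P5
Tick 6: [PARSE:-, VALIDATE:P5(v=14,ok=F), TRANSFORM:P4(v=22,ok=T), EMIT:P3(v=0,ok=F)] out:P2(v=0); in:-
Tick 7: [PARSE:-, VALIDATE:-, TRANSFORM:P5(v=0,ok=F), EMIT:P4(v=22,ok=T)] out:P3(v=0); in:-
Tick 8: [PARSE:-, VALIDATE:-, TRANSFORM:-, EMIT:P5(v=0,ok=F)] out:P4(v=22); in:-
Tick 9: [PARSE:-, VALIDATE:-, TRANSFORM:-, EMIT:-] out:P5(v=0); in:-
P4: arrives tick 4, valid=True (id=4, id%4=0), emit tick 8, final value 22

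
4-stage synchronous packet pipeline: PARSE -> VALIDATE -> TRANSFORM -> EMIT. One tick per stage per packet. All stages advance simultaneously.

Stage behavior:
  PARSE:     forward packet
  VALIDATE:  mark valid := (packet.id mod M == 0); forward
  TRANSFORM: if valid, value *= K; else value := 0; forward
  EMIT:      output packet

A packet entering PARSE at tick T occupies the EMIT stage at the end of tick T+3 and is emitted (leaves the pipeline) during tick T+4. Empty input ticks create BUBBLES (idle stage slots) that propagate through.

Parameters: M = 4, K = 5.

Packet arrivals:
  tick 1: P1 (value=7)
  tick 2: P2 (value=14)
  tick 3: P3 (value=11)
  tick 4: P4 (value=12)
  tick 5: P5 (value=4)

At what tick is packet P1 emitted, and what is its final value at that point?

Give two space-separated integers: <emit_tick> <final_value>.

Answer: 5 0

Derivation:
Tick 1: [PARSE:P1(v=7,ok=F), VALIDATE:-, TRANSFORM:-, EMIT:-] out:-; in:P1
Tick 2: [PARSE:P2(v=14,ok=F), VALIDATE:P1(v=7,ok=F), TRANSFORM:-, EMIT:-] out:-; in:P2
Tick 3: [PARSE:P3(v=11,ok=F), VALIDATE:P2(v=14,ok=F), TRANSFORM:P1(v=0,ok=F), EMIT:-] out:-; in:P3
Tick 4: [PARSE:P4(v=12,ok=F), VALIDATE:P3(v=11,ok=F), TRANSFORM:P2(v=0,ok=F), EMIT:P1(v=0,ok=F)] out:-; in:P4
Tick 5: [PARSE:P5(v=4,ok=F), VALIDATE:P4(v=12,ok=T), TRANSFORM:P3(v=0,ok=F), EMIT:P2(v=0,ok=F)] out:P1(v=0); in:P5
Tick 6: [PARSE:-, VALIDATE:P5(v=4,ok=F), TRANSFORM:P4(v=60,ok=T), EMIT:P3(v=0,ok=F)] out:P2(v=0); in:-
Tick 7: [PARSE:-, VALIDATE:-, TRANSFORM:P5(v=0,ok=F), EMIT:P4(v=60,ok=T)] out:P3(v=0); in:-
Tick 8: [PARSE:-, VALIDATE:-, TRANSFORM:-, EMIT:P5(v=0,ok=F)] out:P4(v=60); in:-
Tick 9: [PARSE:-, VALIDATE:-, TRANSFORM:-, EMIT:-] out:P5(v=0); in:-
P1: arrives tick 1, valid=False (id=1, id%4=1), emit tick 5, final value 0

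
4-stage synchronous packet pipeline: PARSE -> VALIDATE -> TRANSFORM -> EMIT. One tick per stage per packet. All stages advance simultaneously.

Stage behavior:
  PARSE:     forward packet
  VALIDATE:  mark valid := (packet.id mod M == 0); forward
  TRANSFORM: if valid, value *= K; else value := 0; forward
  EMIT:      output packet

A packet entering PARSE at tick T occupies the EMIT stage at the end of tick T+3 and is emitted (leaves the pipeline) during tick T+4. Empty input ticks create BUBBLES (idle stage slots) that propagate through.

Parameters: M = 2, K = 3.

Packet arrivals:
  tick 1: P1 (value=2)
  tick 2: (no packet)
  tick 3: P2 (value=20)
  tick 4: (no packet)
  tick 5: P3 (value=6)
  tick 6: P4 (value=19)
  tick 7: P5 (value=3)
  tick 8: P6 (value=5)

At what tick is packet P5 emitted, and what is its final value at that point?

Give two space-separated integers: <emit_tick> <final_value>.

Tick 1: [PARSE:P1(v=2,ok=F), VALIDATE:-, TRANSFORM:-, EMIT:-] out:-; in:P1
Tick 2: [PARSE:-, VALIDATE:P1(v=2,ok=F), TRANSFORM:-, EMIT:-] out:-; in:-
Tick 3: [PARSE:P2(v=20,ok=F), VALIDATE:-, TRANSFORM:P1(v=0,ok=F), EMIT:-] out:-; in:P2
Tick 4: [PARSE:-, VALIDATE:P2(v=20,ok=T), TRANSFORM:-, EMIT:P1(v=0,ok=F)] out:-; in:-
Tick 5: [PARSE:P3(v=6,ok=F), VALIDATE:-, TRANSFORM:P2(v=60,ok=T), EMIT:-] out:P1(v=0); in:P3
Tick 6: [PARSE:P4(v=19,ok=F), VALIDATE:P3(v=6,ok=F), TRANSFORM:-, EMIT:P2(v=60,ok=T)] out:-; in:P4
Tick 7: [PARSE:P5(v=3,ok=F), VALIDATE:P4(v=19,ok=T), TRANSFORM:P3(v=0,ok=F), EMIT:-] out:P2(v=60); in:P5
Tick 8: [PARSE:P6(v=5,ok=F), VALIDATE:P5(v=3,ok=F), TRANSFORM:P4(v=57,ok=T), EMIT:P3(v=0,ok=F)] out:-; in:P6
Tick 9: [PARSE:-, VALIDATE:P6(v=5,ok=T), TRANSFORM:P5(v=0,ok=F), EMIT:P4(v=57,ok=T)] out:P3(v=0); in:-
Tick 10: [PARSE:-, VALIDATE:-, TRANSFORM:P6(v=15,ok=T), EMIT:P5(v=0,ok=F)] out:P4(v=57); in:-
Tick 11: [PARSE:-, VALIDATE:-, TRANSFORM:-, EMIT:P6(v=15,ok=T)] out:P5(v=0); in:-
Tick 12: [PARSE:-, VALIDATE:-, TRANSFORM:-, EMIT:-] out:P6(v=15); in:-
P5: arrives tick 7, valid=False (id=5, id%2=1), emit tick 11, final value 0

Answer: 11 0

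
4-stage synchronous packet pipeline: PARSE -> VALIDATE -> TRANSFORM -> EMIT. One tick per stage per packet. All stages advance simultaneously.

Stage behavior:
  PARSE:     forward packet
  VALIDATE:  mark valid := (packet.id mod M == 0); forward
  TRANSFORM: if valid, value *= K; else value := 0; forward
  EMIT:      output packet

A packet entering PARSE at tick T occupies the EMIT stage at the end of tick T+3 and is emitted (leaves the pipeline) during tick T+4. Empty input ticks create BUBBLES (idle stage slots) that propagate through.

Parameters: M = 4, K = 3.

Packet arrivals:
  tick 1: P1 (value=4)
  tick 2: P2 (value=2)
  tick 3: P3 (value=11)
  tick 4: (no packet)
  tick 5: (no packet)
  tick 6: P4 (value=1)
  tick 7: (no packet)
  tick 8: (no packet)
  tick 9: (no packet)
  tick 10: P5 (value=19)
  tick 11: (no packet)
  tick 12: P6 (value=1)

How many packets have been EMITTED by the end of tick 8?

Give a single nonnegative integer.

Answer: 3

Derivation:
Tick 1: [PARSE:P1(v=4,ok=F), VALIDATE:-, TRANSFORM:-, EMIT:-] out:-; in:P1
Tick 2: [PARSE:P2(v=2,ok=F), VALIDATE:P1(v=4,ok=F), TRANSFORM:-, EMIT:-] out:-; in:P2
Tick 3: [PARSE:P3(v=11,ok=F), VALIDATE:P2(v=2,ok=F), TRANSFORM:P1(v=0,ok=F), EMIT:-] out:-; in:P3
Tick 4: [PARSE:-, VALIDATE:P3(v=11,ok=F), TRANSFORM:P2(v=0,ok=F), EMIT:P1(v=0,ok=F)] out:-; in:-
Tick 5: [PARSE:-, VALIDATE:-, TRANSFORM:P3(v=0,ok=F), EMIT:P2(v=0,ok=F)] out:P1(v=0); in:-
Tick 6: [PARSE:P4(v=1,ok=F), VALIDATE:-, TRANSFORM:-, EMIT:P3(v=0,ok=F)] out:P2(v=0); in:P4
Tick 7: [PARSE:-, VALIDATE:P4(v=1,ok=T), TRANSFORM:-, EMIT:-] out:P3(v=0); in:-
Tick 8: [PARSE:-, VALIDATE:-, TRANSFORM:P4(v=3,ok=T), EMIT:-] out:-; in:-
Emitted by tick 8: ['P1', 'P2', 'P3']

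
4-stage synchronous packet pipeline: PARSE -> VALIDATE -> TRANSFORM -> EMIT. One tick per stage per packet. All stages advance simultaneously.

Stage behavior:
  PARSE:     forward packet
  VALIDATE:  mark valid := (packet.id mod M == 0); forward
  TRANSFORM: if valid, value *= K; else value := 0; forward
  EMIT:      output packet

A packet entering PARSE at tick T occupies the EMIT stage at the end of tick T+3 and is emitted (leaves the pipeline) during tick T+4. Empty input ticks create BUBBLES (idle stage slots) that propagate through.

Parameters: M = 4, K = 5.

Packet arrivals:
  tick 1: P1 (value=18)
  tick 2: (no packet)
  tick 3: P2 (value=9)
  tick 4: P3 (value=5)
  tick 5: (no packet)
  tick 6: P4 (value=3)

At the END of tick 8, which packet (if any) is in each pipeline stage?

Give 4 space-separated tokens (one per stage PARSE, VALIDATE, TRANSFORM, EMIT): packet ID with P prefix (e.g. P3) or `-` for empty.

Answer: - - P4 -

Derivation:
Tick 1: [PARSE:P1(v=18,ok=F), VALIDATE:-, TRANSFORM:-, EMIT:-] out:-; in:P1
Tick 2: [PARSE:-, VALIDATE:P1(v=18,ok=F), TRANSFORM:-, EMIT:-] out:-; in:-
Tick 3: [PARSE:P2(v=9,ok=F), VALIDATE:-, TRANSFORM:P1(v=0,ok=F), EMIT:-] out:-; in:P2
Tick 4: [PARSE:P3(v=5,ok=F), VALIDATE:P2(v=9,ok=F), TRANSFORM:-, EMIT:P1(v=0,ok=F)] out:-; in:P3
Tick 5: [PARSE:-, VALIDATE:P3(v=5,ok=F), TRANSFORM:P2(v=0,ok=F), EMIT:-] out:P1(v=0); in:-
Tick 6: [PARSE:P4(v=3,ok=F), VALIDATE:-, TRANSFORM:P3(v=0,ok=F), EMIT:P2(v=0,ok=F)] out:-; in:P4
Tick 7: [PARSE:-, VALIDATE:P4(v=3,ok=T), TRANSFORM:-, EMIT:P3(v=0,ok=F)] out:P2(v=0); in:-
Tick 8: [PARSE:-, VALIDATE:-, TRANSFORM:P4(v=15,ok=T), EMIT:-] out:P3(v=0); in:-
At end of tick 8: ['-', '-', 'P4', '-']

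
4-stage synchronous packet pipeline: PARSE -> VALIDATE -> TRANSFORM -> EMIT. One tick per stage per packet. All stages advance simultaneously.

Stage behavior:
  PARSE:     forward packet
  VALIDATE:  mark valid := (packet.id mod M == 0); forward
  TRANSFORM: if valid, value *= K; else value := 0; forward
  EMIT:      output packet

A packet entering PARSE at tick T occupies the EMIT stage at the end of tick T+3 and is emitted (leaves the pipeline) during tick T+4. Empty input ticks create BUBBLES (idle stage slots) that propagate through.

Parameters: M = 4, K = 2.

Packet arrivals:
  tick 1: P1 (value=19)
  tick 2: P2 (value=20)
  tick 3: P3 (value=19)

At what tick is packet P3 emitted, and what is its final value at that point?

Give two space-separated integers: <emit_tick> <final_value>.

Tick 1: [PARSE:P1(v=19,ok=F), VALIDATE:-, TRANSFORM:-, EMIT:-] out:-; in:P1
Tick 2: [PARSE:P2(v=20,ok=F), VALIDATE:P1(v=19,ok=F), TRANSFORM:-, EMIT:-] out:-; in:P2
Tick 3: [PARSE:P3(v=19,ok=F), VALIDATE:P2(v=20,ok=F), TRANSFORM:P1(v=0,ok=F), EMIT:-] out:-; in:P3
Tick 4: [PARSE:-, VALIDATE:P3(v=19,ok=F), TRANSFORM:P2(v=0,ok=F), EMIT:P1(v=0,ok=F)] out:-; in:-
Tick 5: [PARSE:-, VALIDATE:-, TRANSFORM:P3(v=0,ok=F), EMIT:P2(v=0,ok=F)] out:P1(v=0); in:-
Tick 6: [PARSE:-, VALIDATE:-, TRANSFORM:-, EMIT:P3(v=0,ok=F)] out:P2(v=0); in:-
Tick 7: [PARSE:-, VALIDATE:-, TRANSFORM:-, EMIT:-] out:P3(v=0); in:-
P3: arrives tick 3, valid=False (id=3, id%4=3), emit tick 7, final value 0

Answer: 7 0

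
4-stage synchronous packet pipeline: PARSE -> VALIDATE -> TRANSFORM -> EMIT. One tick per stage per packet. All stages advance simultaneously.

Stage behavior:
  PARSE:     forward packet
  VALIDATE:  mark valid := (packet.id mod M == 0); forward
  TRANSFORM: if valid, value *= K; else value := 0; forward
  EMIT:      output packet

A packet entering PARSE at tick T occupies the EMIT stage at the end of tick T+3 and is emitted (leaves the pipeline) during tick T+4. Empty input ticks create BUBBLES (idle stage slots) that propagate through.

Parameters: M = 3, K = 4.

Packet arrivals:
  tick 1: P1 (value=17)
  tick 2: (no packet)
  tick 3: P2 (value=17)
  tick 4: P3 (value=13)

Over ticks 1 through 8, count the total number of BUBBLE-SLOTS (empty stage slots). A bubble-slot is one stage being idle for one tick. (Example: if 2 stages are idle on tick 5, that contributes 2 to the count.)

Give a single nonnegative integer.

Tick 1: [PARSE:P1(v=17,ok=F), VALIDATE:-, TRANSFORM:-, EMIT:-] out:-; bubbles=3
Tick 2: [PARSE:-, VALIDATE:P1(v=17,ok=F), TRANSFORM:-, EMIT:-] out:-; bubbles=3
Tick 3: [PARSE:P2(v=17,ok=F), VALIDATE:-, TRANSFORM:P1(v=0,ok=F), EMIT:-] out:-; bubbles=2
Tick 4: [PARSE:P3(v=13,ok=F), VALIDATE:P2(v=17,ok=F), TRANSFORM:-, EMIT:P1(v=0,ok=F)] out:-; bubbles=1
Tick 5: [PARSE:-, VALIDATE:P3(v=13,ok=T), TRANSFORM:P2(v=0,ok=F), EMIT:-] out:P1(v=0); bubbles=2
Tick 6: [PARSE:-, VALIDATE:-, TRANSFORM:P3(v=52,ok=T), EMIT:P2(v=0,ok=F)] out:-; bubbles=2
Tick 7: [PARSE:-, VALIDATE:-, TRANSFORM:-, EMIT:P3(v=52,ok=T)] out:P2(v=0); bubbles=3
Tick 8: [PARSE:-, VALIDATE:-, TRANSFORM:-, EMIT:-] out:P3(v=52); bubbles=4
Total bubble-slots: 20

Answer: 20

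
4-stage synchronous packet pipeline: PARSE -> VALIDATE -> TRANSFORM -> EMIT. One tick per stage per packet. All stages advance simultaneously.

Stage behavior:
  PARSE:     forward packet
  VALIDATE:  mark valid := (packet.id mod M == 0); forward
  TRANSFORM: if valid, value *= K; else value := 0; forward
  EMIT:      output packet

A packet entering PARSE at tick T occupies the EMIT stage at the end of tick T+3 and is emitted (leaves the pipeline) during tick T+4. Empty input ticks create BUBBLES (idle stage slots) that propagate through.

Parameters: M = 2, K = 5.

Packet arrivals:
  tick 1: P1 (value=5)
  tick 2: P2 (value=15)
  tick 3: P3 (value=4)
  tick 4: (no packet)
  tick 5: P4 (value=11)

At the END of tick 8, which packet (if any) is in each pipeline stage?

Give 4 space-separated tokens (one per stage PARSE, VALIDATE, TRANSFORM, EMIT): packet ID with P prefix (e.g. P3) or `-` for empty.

Answer: - - - P4

Derivation:
Tick 1: [PARSE:P1(v=5,ok=F), VALIDATE:-, TRANSFORM:-, EMIT:-] out:-; in:P1
Tick 2: [PARSE:P2(v=15,ok=F), VALIDATE:P1(v=5,ok=F), TRANSFORM:-, EMIT:-] out:-; in:P2
Tick 3: [PARSE:P3(v=4,ok=F), VALIDATE:P2(v=15,ok=T), TRANSFORM:P1(v=0,ok=F), EMIT:-] out:-; in:P3
Tick 4: [PARSE:-, VALIDATE:P3(v=4,ok=F), TRANSFORM:P2(v=75,ok=T), EMIT:P1(v=0,ok=F)] out:-; in:-
Tick 5: [PARSE:P4(v=11,ok=F), VALIDATE:-, TRANSFORM:P3(v=0,ok=F), EMIT:P2(v=75,ok=T)] out:P1(v=0); in:P4
Tick 6: [PARSE:-, VALIDATE:P4(v=11,ok=T), TRANSFORM:-, EMIT:P3(v=0,ok=F)] out:P2(v=75); in:-
Tick 7: [PARSE:-, VALIDATE:-, TRANSFORM:P4(v=55,ok=T), EMIT:-] out:P3(v=0); in:-
Tick 8: [PARSE:-, VALIDATE:-, TRANSFORM:-, EMIT:P4(v=55,ok=T)] out:-; in:-
At end of tick 8: ['-', '-', '-', 'P4']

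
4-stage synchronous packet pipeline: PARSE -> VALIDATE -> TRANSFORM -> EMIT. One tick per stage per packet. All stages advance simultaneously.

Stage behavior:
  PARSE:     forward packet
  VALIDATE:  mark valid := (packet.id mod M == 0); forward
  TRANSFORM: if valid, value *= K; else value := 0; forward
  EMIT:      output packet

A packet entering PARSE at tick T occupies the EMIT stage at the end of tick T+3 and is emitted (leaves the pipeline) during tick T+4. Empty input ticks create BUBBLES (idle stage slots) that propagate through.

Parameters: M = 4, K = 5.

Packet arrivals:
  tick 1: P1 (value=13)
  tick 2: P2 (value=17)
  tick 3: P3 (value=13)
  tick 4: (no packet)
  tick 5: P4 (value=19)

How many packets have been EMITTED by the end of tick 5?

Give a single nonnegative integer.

Tick 1: [PARSE:P1(v=13,ok=F), VALIDATE:-, TRANSFORM:-, EMIT:-] out:-; in:P1
Tick 2: [PARSE:P2(v=17,ok=F), VALIDATE:P1(v=13,ok=F), TRANSFORM:-, EMIT:-] out:-; in:P2
Tick 3: [PARSE:P3(v=13,ok=F), VALIDATE:P2(v=17,ok=F), TRANSFORM:P1(v=0,ok=F), EMIT:-] out:-; in:P3
Tick 4: [PARSE:-, VALIDATE:P3(v=13,ok=F), TRANSFORM:P2(v=0,ok=F), EMIT:P1(v=0,ok=F)] out:-; in:-
Tick 5: [PARSE:P4(v=19,ok=F), VALIDATE:-, TRANSFORM:P3(v=0,ok=F), EMIT:P2(v=0,ok=F)] out:P1(v=0); in:P4
Emitted by tick 5: ['P1']

Answer: 1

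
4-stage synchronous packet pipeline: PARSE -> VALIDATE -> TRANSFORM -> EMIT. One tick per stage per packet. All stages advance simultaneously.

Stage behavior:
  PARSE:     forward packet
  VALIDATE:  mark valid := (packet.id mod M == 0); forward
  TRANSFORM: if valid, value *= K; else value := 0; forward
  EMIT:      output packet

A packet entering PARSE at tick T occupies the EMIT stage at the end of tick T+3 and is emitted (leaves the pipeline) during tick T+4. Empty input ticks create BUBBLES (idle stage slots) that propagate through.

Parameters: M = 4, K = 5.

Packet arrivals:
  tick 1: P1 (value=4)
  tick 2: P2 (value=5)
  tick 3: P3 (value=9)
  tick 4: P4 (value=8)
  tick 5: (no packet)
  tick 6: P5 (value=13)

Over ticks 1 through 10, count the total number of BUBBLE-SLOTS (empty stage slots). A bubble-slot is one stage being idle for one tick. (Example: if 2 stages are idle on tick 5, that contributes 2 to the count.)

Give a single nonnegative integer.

Tick 1: [PARSE:P1(v=4,ok=F), VALIDATE:-, TRANSFORM:-, EMIT:-] out:-; bubbles=3
Tick 2: [PARSE:P2(v=5,ok=F), VALIDATE:P1(v=4,ok=F), TRANSFORM:-, EMIT:-] out:-; bubbles=2
Tick 3: [PARSE:P3(v=9,ok=F), VALIDATE:P2(v=5,ok=F), TRANSFORM:P1(v=0,ok=F), EMIT:-] out:-; bubbles=1
Tick 4: [PARSE:P4(v=8,ok=F), VALIDATE:P3(v=9,ok=F), TRANSFORM:P2(v=0,ok=F), EMIT:P1(v=0,ok=F)] out:-; bubbles=0
Tick 5: [PARSE:-, VALIDATE:P4(v=8,ok=T), TRANSFORM:P3(v=0,ok=F), EMIT:P2(v=0,ok=F)] out:P1(v=0); bubbles=1
Tick 6: [PARSE:P5(v=13,ok=F), VALIDATE:-, TRANSFORM:P4(v=40,ok=T), EMIT:P3(v=0,ok=F)] out:P2(v=0); bubbles=1
Tick 7: [PARSE:-, VALIDATE:P5(v=13,ok=F), TRANSFORM:-, EMIT:P4(v=40,ok=T)] out:P3(v=0); bubbles=2
Tick 8: [PARSE:-, VALIDATE:-, TRANSFORM:P5(v=0,ok=F), EMIT:-] out:P4(v=40); bubbles=3
Tick 9: [PARSE:-, VALIDATE:-, TRANSFORM:-, EMIT:P5(v=0,ok=F)] out:-; bubbles=3
Tick 10: [PARSE:-, VALIDATE:-, TRANSFORM:-, EMIT:-] out:P5(v=0); bubbles=4
Total bubble-slots: 20

Answer: 20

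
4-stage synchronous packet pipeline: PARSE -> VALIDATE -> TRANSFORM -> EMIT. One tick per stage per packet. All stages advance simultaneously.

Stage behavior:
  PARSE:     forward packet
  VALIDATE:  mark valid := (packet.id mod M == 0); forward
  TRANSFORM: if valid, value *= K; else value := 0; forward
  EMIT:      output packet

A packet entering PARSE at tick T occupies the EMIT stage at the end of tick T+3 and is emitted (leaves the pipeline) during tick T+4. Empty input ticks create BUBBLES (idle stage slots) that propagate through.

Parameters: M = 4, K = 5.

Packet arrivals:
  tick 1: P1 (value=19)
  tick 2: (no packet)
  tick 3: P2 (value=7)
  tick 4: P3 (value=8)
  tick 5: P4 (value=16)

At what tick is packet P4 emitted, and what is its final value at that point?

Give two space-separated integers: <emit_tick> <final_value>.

Tick 1: [PARSE:P1(v=19,ok=F), VALIDATE:-, TRANSFORM:-, EMIT:-] out:-; in:P1
Tick 2: [PARSE:-, VALIDATE:P1(v=19,ok=F), TRANSFORM:-, EMIT:-] out:-; in:-
Tick 3: [PARSE:P2(v=7,ok=F), VALIDATE:-, TRANSFORM:P1(v=0,ok=F), EMIT:-] out:-; in:P2
Tick 4: [PARSE:P3(v=8,ok=F), VALIDATE:P2(v=7,ok=F), TRANSFORM:-, EMIT:P1(v=0,ok=F)] out:-; in:P3
Tick 5: [PARSE:P4(v=16,ok=F), VALIDATE:P3(v=8,ok=F), TRANSFORM:P2(v=0,ok=F), EMIT:-] out:P1(v=0); in:P4
Tick 6: [PARSE:-, VALIDATE:P4(v=16,ok=T), TRANSFORM:P3(v=0,ok=F), EMIT:P2(v=0,ok=F)] out:-; in:-
Tick 7: [PARSE:-, VALIDATE:-, TRANSFORM:P4(v=80,ok=T), EMIT:P3(v=0,ok=F)] out:P2(v=0); in:-
Tick 8: [PARSE:-, VALIDATE:-, TRANSFORM:-, EMIT:P4(v=80,ok=T)] out:P3(v=0); in:-
Tick 9: [PARSE:-, VALIDATE:-, TRANSFORM:-, EMIT:-] out:P4(v=80); in:-
P4: arrives tick 5, valid=True (id=4, id%4=0), emit tick 9, final value 80

Answer: 9 80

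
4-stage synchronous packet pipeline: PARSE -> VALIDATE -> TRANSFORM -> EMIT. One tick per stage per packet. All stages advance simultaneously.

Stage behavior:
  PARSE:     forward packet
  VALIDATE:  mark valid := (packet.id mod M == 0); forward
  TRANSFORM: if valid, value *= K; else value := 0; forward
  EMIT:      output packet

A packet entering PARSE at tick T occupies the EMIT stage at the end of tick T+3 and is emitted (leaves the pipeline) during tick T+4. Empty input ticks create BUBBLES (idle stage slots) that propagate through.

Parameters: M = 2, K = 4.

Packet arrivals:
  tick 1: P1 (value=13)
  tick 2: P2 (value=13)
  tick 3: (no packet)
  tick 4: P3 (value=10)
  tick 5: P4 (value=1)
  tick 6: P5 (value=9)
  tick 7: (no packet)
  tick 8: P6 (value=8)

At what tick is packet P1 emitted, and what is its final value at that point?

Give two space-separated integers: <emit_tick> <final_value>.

Answer: 5 0

Derivation:
Tick 1: [PARSE:P1(v=13,ok=F), VALIDATE:-, TRANSFORM:-, EMIT:-] out:-; in:P1
Tick 2: [PARSE:P2(v=13,ok=F), VALIDATE:P1(v=13,ok=F), TRANSFORM:-, EMIT:-] out:-; in:P2
Tick 3: [PARSE:-, VALIDATE:P2(v=13,ok=T), TRANSFORM:P1(v=0,ok=F), EMIT:-] out:-; in:-
Tick 4: [PARSE:P3(v=10,ok=F), VALIDATE:-, TRANSFORM:P2(v=52,ok=T), EMIT:P1(v=0,ok=F)] out:-; in:P3
Tick 5: [PARSE:P4(v=1,ok=F), VALIDATE:P3(v=10,ok=F), TRANSFORM:-, EMIT:P2(v=52,ok=T)] out:P1(v=0); in:P4
Tick 6: [PARSE:P5(v=9,ok=F), VALIDATE:P4(v=1,ok=T), TRANSFORM:P3(v=0,ok=F), EMIT:-] out:P2(v=52); in:P5
Tick 7: [PARSE:-, VALIDATE:P5(v=9,ok=F), TRANSFORM:P4(v=4,ok=T), EMIT:P3(v=0,ok=F)] out:-; in:-
Tick 8: [PARSE:P6(v=8,ok=F), VALIDATE:-, TRANSFORM:P5(v=0,ok=F), EMIT:P4(v=4,ok=T)] out:P3(v=0); in:P6
Tick 9: [PARSE:-, VALIDATE:P6(v=8,ok=T), TRANSFORM:-, EMIT:P5(v=0,ok=F)] out:P4(v=4); in:-
Tick 10: [PARSE:-, VALIDATE:-, TRANSFORM:P6(v=32,ok=T), EMIT:-] out:P5(v=0); in:-
Tick 11: [PARSE:-, VALIDATE:-, TRANSFORM:-, EMIT:P6(v=32,ok=T)] out:-; in:-
Tick 12: [PARSE:-, VALIDATE:-, TRANSFORM:-, EMIT:-] out:P6(v=32); in:-
P1: arrives tick 1, valid=False (id=1, id%2=1), emit tick 5, final value 0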